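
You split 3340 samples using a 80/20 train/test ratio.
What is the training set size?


Test set = 3340 * 20% = 668. Training set = 3340 - 668 = 2672.

2672


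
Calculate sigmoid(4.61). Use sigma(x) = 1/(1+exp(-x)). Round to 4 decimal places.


sigma(4.61) = 1/(1+e^(-4.61)) = 1/(1+0.009952) = 1/1.009952 = 0.9901.

0.9901


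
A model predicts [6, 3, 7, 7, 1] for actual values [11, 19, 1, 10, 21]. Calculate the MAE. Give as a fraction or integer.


MAE = (1/5) * (|11-6|=5 + |19-3|=16 + |1-7|=6 + |10-7|=3 + |21-1|=20). Sum = 50. MAE = 10.

10


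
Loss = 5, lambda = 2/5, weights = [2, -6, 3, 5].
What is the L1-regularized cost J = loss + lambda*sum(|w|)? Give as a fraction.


L1 norm = sum(|w|) = 16. J = 5 + 2/5 * 16 = 57/5.

57/5


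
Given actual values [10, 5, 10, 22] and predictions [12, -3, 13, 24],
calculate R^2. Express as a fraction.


Mean(y) = 47/4. SS_res = 81. SS_tot = 627/4. R^2 = 1 - 81/(627/4) = 101/209.

101/209


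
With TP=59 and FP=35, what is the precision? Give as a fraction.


Precision = TP / (TP + FP) = 59 / 94 = 59/94.

59/94


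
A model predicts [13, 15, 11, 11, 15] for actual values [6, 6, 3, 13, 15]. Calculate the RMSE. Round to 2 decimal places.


MSE = 39.6000. RMSE = sqrt(39.6000) = 6.29.

6.29


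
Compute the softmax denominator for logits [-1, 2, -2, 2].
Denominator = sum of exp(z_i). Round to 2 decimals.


Denom = e^-1=0.3679 + e^2=7.3891 + e^-2=0.1353 + e^2=7.3891. Sum = 15.2814, which rounds to 15.28.

15.28


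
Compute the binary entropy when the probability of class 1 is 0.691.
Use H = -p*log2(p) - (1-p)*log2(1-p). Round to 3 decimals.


H = -0.691*log2(0.691) - 0.309*log2(0.309) = 0.892.

0.892


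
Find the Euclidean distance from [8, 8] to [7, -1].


d = sqrt(sum of squared differences). (8-7)^2=1, (8--1)^2=81. Sum = 82.

sqrt(82)


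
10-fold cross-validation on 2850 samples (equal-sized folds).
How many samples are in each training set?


Each validation fold has 2850/10 = 285 samples. Training set = 2850 - 285 = 2565.

2565


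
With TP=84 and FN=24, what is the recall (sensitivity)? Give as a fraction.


Recall = TP / (TP + FN) = 84 / 108 = 7/9.

7/9


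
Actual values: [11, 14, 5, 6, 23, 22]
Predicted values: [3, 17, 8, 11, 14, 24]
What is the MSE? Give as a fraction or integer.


MSE = (1/6) * ((11-3)^2=64 + (14-17)^2=9 + (5-8)^2=9 + (6-11)^2=25 + (23-14)^2=81 + (22-24)^2=4). Sum = 192. MSE = 32.

32


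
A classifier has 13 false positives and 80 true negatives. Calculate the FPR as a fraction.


FPR = FP / (FP + TN) = 13 / 93 = 13/93.

13/93


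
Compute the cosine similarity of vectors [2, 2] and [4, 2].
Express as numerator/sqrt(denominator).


dot = 12. |a|^2 = 8, |b|^2 = 20. cos = 12/sqrt(160).

12/sqrt(160)


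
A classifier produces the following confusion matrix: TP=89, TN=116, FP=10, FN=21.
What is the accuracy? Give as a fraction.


Accuracy = (TP + TN) / (TP + TN + FP + FN) = (89 + 116) / 236 = 205/236.

205/236


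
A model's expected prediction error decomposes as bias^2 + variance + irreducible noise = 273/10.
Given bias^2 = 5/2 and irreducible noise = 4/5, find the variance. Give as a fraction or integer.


Total error = bias^2 + variance + irreducible noise. So variance = 273/10 - 5/2 - 4/5 = 24.

24


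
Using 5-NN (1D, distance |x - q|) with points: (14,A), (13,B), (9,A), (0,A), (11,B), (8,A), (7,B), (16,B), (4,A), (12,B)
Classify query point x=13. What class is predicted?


Distances: |14-13|=1, |13-13|=0, |9-13|=4, |0-13|=13, |11-13|=2, |8-13|=5, |7-13|=6, |16-13|=3, |4-13|=9, |12-13|=1. 5 nearest: (13,B), (14,A), (12,B), (11,B), (16,B). Counts: {'B': 4, 'A': 1}. Majority class: B.

B


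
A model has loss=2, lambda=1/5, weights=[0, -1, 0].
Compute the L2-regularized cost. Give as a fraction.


L2 sq norm = sum(w^2) = 1. J = 2 + 1/5 * 1 = 11/5.

11/5


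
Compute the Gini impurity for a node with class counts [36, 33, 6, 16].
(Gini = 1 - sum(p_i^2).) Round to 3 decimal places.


Total = 91. Proportions: 36/91, 33/91, 6/91, 16/91. sum(p_i^2) = 0.3233. Gini = 1 - 0.3233 = 0.6767, which rounds to 0.677.

0.677


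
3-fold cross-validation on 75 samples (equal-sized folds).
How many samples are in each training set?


Each validation fold has 75/3 = 25 samples. Training set = 75 - 25 = 50.

50


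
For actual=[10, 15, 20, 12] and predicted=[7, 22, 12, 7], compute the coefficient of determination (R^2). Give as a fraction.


Mean(y) = 57/4. SS_res = 147. SS_tot = 227/4. R^2 = 1 - 147/(227/4) = -361/227.

-361/227


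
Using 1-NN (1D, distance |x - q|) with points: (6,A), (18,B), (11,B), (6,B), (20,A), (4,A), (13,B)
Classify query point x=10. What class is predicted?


Distances: |6-10|=4, |18-10|=8, |11-10|=1, |6-10|=4, |20-10|=10, |4-10|=6, |13-10|=3. 1 nearest: (11,B). Counts: {'B': 1}. Majority class: B.

B


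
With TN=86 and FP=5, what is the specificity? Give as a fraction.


Specificity = TN / (TN + FP) = 86 / 91 = 86/91.

86/91


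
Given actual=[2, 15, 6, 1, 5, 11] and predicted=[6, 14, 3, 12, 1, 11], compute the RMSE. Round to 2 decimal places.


MSE = 27.1667. RMSE = sqrt(27.1667) = 5.21.

5.21


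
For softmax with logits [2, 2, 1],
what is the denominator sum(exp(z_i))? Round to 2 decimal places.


Denom = e^2=7.3891 + e^2=7.3891 + e^1=2.7183. Sum = 17.4965, which rounds to 17.50.

17.50


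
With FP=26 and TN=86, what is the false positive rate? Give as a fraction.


FPR = FP / (FP + TN) = 26 / 112 = 13/56.

13/56


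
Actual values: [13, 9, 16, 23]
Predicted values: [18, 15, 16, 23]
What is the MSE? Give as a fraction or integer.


MSE = (1/4) * ((13-18)^2=25 + (9-15)^2=36 + (16-16)^2=0 + (23-23)^2=0). Sum = 61. MSE = 61/4.

61/4


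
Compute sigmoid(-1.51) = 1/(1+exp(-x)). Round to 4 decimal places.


sigma(-1.51) = 1/(1+e^(1.51)) = 1/(1+4.526731) = 1/5.526731 = 0.1809.

0.1809


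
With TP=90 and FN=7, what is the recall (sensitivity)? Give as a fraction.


Recall = TP / (TP + FN) = 90 / 97 = 90/97.

90/97


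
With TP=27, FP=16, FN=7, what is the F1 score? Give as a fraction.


Precision = 27/43 = 27/43. Recall = 27/34 = 27/34. F1 = 2*P*R/(P+R) = 54/77.

54/77


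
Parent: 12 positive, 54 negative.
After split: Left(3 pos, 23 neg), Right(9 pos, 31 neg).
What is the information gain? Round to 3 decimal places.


H(parent) = 0.6840. H(left) = 0.5159, H(right) = 0.7692. Weighted = (26/66)*0.5159 + (40/66)*0.7692 = 0.6694. IG = 0.6840 - 0.6694 = 0.0146, which rounds to 0.015.

0.015


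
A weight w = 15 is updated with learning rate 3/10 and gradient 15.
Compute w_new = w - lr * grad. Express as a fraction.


w_new = 15 - 3/10 * 15 = 15 - 9/2 = 21/2.

21/2


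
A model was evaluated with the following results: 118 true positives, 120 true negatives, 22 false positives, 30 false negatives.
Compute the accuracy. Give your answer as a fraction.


Accuracy = (TP + TN) / (TP + TN + FP + FN) = (118 + 120) / 290 = 119/145.

119/145


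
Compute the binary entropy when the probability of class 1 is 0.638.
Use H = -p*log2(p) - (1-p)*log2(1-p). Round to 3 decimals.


H = -0.638*log2(0.638) - 0.362*log2(0.362) = 0.944.

0.944


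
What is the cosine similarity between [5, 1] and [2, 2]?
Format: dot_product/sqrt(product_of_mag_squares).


dot = 12. |a|^2 = 26, |b|^2 = 8. cos = 12/sqrt(208).

12/sqrt(208)


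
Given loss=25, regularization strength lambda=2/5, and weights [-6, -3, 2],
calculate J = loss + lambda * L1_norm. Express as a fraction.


L1 norm = sum(|w|) = 11. J = 25 + 2/5 * 11 = 147/5.

147/5


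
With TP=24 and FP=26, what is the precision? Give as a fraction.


Precision = TP / (TP + FP) = 24 / 50 = 12/25.

12/25


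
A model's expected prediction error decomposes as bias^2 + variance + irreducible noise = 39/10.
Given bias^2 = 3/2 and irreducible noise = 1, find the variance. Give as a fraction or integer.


Total error = bias^2 + variance + irreducible noise. So variance = 39/10 - 3/2 - 1 = 7/5.

7/5


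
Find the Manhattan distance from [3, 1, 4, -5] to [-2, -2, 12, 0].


d = sum of absolute differences: |3--2|=5 + |1--2|=3 + |4-12|=8 + |-5-0|=5 = 21.

21


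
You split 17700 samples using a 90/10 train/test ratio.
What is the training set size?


Test set = 17700 * 10% = 1770. Training set = 17700 - 1770 = 15930.

15930


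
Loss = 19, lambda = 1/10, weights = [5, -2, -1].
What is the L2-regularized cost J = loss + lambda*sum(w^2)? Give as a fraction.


L2 sq norm = sum(w^2) = 30. J = 19 + 1/10 * 30 = 22.

22


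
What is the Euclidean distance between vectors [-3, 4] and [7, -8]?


d = sqrt(sum of squared differences). (-3-7)^2=100, (4--8)^2=144. Sum = 244.

sqrt(244)


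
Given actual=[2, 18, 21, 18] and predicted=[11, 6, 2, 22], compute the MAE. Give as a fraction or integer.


MAE = (1/4) * (|2-11|=9 + |18-6|=12 + |21-2|=19 + |18-22|=4). Sum = 44. MAE = 11.

11


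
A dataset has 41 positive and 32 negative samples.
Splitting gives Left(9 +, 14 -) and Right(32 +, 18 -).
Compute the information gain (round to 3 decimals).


H(parent) = 0.9890. H(left) = 0.9656, H(right) = 0.9427. Weighted = (23/73)*0.9656 + (50/73)*0.9427 = 0.9499. IG = 0.9890 - 0.9499 = 0.0391, which rounds to 0.039.

0.039


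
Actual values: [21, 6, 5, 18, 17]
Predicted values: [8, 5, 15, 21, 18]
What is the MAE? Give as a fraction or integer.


MAE = (1/5) * (|21-8|=13 + |6-5|=1 + |5-15|=10 + |18-21|=3 + |17-18|=1). Sum = 28. MAE = 28/5.

28/5


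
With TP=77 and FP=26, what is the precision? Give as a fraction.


Precision = TP / (TP + FP) = 77 / 103 = 77/103.

77/103


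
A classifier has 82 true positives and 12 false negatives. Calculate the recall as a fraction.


Recall = TP / (TP + FN) = 82 / 94 = 41/47.

41/47


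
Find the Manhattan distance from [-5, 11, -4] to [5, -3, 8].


d = sum of absolute differences: |-5-5|=10 + |11--3|=14 + |-4-8|=12 = 36.

36


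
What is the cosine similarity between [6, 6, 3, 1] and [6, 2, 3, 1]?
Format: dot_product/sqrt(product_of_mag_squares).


dot = 58. |a|^2 = 82, |b|^2 = 50. cos = 58/sqrt(4100).

58/sqrt(4100)


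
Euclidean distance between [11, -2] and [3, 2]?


d = sqrt(sum of squared differences). (11-3)^2=64, (-2-2)^2=16. Sum = 80.

sqrt(80)


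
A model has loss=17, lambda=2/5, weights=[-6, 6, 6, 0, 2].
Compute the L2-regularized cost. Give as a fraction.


L2 sq norm = sum(w^2) = 112. J = 17 + 2/5 * 112 = 309/5.

309/5


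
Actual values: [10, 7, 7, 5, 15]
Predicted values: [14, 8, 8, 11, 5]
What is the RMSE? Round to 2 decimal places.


MSE = 30.8000. RMSE = sqrt(30.8000) = 5.55.

5.55


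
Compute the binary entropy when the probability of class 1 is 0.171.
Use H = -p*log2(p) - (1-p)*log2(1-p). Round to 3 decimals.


H = -0.171*log2(0.171) - 0.829*log2(0.829) = 0.660.

0.660


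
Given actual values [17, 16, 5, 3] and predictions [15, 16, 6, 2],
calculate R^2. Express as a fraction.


Mean(y) = 41/4. SS_res = 6. SS_tot = 635/4. R^2 = 1 - 6/(635/4) = 611/635.

611/635


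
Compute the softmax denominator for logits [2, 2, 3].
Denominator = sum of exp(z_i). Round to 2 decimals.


Denom = e^2=7.3891 + e^2=7.3891 + e^3=20.0855. Sum = 34.8637, which rounds to 34.86.

34.86


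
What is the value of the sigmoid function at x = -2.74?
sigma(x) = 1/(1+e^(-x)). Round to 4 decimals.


sigma(-2.74) = 1/(1+e^(2.74)) = 1/(1+15.486985) = 1/16.486985 = 0.0607.

0.0607


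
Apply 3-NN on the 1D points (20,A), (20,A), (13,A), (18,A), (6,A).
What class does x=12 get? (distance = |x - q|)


Distances: |20-12|=8, |20-12|=8, |13-12|=1, |18-12|=6, |6-12|=6. 3 nearest: (13,A), (18,A), (6,A). Counts: {'A': 3}. Majority class: A.

A


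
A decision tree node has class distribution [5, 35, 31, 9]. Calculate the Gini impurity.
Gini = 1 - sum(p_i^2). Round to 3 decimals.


Total = 80. Proportions: 5/80, 35/80, 31/80, 9/80. sum(p_i^2) = 0.3581. Gini = 1 - 0.3581 = 0.6419, which rounds to 0.642.

0.642


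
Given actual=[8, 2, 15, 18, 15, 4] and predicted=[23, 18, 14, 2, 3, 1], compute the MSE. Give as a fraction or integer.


MSE = (1/6) * ((8-23)^2=225 + (2-18)^2=256 + (15-14)^2=1 + (18-2)^2=256 + (15-3)^2=144 + (4-1)^2=9). Sum = 891. MSE = 297/2.

297/2


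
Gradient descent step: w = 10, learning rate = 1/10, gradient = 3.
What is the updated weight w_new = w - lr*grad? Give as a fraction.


w_new = 10 - 1/10 * 3 = 10 - 3/10 = 97/10.

97/10


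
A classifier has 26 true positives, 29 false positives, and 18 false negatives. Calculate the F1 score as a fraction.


Precision = 26/55 = 26/55. Recall = 26/44 = 13/22. F1 = 2*P*R/(P+R) = 52/99.

52/99


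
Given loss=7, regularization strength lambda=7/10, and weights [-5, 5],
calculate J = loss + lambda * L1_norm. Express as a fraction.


L1 norm = sum(|w|) = 10. J = 7 + 7/10 * 10 = 14.

14


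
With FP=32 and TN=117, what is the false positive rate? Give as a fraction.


FPR = FP / (FP + TN) = 32 / 149 = 32/149.

32/149


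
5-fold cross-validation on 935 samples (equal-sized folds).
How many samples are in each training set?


Each validation fold has 935/5 = 187 samples. Training set = 935 - 187 = 748.

748


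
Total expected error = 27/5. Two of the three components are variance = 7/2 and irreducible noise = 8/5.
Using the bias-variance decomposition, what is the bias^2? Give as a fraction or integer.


Total error = bias^2 + variance + irreducible noise. So bias^2 = 27/5 - 7/2 - 8/5 = 3/10.

3/10


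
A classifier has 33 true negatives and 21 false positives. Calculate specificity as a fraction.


Specificity = TN / (TN + FP) = 33 / 54 = 11/18.

11/18


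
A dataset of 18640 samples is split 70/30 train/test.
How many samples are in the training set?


Test set = 18640 * 30% = 5592. Training set = 18640 - 5592 = 13048.

13048


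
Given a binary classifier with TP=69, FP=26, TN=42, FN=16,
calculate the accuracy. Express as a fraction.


Accuracy = (TP + TN) / (TP + TN + FP + FN) = (69 + 42) / 153 = 37/51.

37/51


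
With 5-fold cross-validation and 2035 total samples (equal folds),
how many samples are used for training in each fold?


Each validation fold has 2035/5 = 407 samples. Training set = 2035 - 407 = 1628.

1628


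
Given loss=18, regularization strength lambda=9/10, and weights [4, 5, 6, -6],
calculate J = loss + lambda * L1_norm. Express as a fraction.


L1 norm = sum(|w|) = 21. J = 18 + 9/10 * 21 = 369/10.

369/10


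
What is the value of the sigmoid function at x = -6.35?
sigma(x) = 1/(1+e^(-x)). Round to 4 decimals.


sigma(-6.35) = 1/(1+e^(6.35)) = 1/(1+572.492709) = 1/573.492709 = 0.0017.

0.0017


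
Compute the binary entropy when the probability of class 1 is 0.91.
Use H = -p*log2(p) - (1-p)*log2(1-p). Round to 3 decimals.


H = -0.91*log2(0.91) - 0.09*log2(0.09) = 0.436.

0.436


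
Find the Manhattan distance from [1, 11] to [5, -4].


d = sum of absolute differences: |1-5|=4 + |11--4|=15 = 19.

19


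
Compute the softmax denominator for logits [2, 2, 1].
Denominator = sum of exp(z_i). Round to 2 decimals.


Denom = e^2=7.3891 + e^2=7.3891 + e^1=2.7183. Sum = 17.4965, which rounds to 17.50.

17.50


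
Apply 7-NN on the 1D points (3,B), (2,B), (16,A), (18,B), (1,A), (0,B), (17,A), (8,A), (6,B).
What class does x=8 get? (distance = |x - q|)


Distances: |3-8|=5, |2-8|=6, |16-8|=8, |18-8|=10, |1-8|=7, |0-8|=8, |17-8|=9, |8-8|=0, |6-8|=2. 7 nearest: (8,A), (6,B), (3,B), (2,B), (1,A), (16,A), (0,B). Counts: {'A': 3, 'B': 4}. Majority class: B.

B


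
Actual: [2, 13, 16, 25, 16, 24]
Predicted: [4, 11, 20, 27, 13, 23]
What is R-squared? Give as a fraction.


Mean(y) = 16. SS_res = 38. SS_tot = 350. R^2 = 1 - 38/(350) = 156/175.

156/175


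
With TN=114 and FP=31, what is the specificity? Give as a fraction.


Specificity = TN / (TN + FP) = 114 / 145 = 114/145.

114/145


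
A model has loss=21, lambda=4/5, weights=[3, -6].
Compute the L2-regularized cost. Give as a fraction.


L2 sq norm = sum(w^2) = 45. J = 21 + 4/5 * 45 = 57.

57


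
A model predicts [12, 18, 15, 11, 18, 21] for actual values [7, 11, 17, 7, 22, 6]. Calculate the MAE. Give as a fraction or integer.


MAE = (1/6) * (|7-12|=5 + |11-18|=7 + |17-15|=2 + |7-11|=4 + |22-18|=4 + |6-21|=15). Sum = 37. MAE = 37/6.

37/6


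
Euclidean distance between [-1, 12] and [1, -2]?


d = sqrt(sum of squared differences). (-1-1)^2=4, (12--2)^2=196. Sum = 200.

sqrt(200)


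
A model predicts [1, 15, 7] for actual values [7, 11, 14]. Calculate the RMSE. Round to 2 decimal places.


MSE = 33.6667. RMSE = sqrt(33.6667) = 5.80.

5.80


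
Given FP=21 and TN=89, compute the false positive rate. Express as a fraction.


FPR = FP / (FP + TN) = 21 / 110 = 21/110.

21/110


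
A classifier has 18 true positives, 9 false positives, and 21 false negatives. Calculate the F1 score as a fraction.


Precision = 18/27 = 2/3. Recall = 18/39 = 6/13. F1 = 2*P*R/(P+R) = 6/11.

6/11


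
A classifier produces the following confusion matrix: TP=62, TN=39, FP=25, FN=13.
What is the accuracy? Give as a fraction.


Accuracy = (TP + TN) / (TP + TN + FP + FN) = (62 + 39) / 139 = 101/139.

101/139


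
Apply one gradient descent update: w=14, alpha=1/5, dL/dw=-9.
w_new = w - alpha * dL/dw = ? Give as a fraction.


w_new = 14 - 1/5 * -9 = 14 - -9/5 = 79/5.

79/5


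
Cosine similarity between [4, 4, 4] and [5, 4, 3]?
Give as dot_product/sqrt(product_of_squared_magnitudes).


dot = 48. |a|^2 = 48, |b|^2 = 50. cos = 48/sqrt(2400).

48/sqrt(2400)


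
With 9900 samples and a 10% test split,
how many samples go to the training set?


Test set = 9900 * 10% = 990. Training set = 9900 - 990 = 8910.

8910


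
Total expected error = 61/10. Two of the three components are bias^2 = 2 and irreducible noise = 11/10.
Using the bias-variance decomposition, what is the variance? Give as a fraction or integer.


Total error = bias^2 + variance + irreducible noise. So variance = 61/10 - 2 - 11/10 = 3.

3


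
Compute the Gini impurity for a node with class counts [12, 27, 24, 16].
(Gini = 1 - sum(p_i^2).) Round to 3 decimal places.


Total = 79. Proportions: 12/79, 27/79, 24/79, 16/79. sum(p_i^2) = 0.2732. Gini = 1 - 0.2732 = 0.7268, which rounds to 0.727.

0.727


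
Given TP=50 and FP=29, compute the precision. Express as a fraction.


Precision = TP / (TP + FP) = 50 / 79 = 50/79.

50/79


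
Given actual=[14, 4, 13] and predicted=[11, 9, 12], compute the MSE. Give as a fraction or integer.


MSE = (1/3) * ((14-11)^2=9 + (4-9)^2=25 + (13-12)^2=1). Sum = 35. MSE = 35/3.

35/3


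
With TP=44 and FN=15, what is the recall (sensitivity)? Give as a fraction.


Recall = TP / (TP + FN) = 44 / 59 = 44/59.

44/59


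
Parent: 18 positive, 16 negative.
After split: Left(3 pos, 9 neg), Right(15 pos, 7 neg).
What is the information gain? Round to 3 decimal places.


H(parent) = 0.9975. H(left) = 0.8113, H(right) = 0.9024. Weighted = (12/34)*0.8113 + (22/34)*0.9024 = 0.8702. IG = 0.9975 - 0.8702 = 0.1273, which rounds to 0.127.

0.127


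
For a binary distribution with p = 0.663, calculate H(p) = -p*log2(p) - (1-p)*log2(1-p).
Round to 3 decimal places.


H = -0.663*log2(0.663) - 0.337*log2(0.337) = 0.922.

0.922


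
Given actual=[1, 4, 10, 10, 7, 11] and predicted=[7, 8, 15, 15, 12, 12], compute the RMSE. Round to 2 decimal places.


MSE = 21.3333. RMSE = sqrt(21.3333) = 4.62.

4.62


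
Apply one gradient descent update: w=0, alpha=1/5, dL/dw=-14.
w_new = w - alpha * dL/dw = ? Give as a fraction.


w_new = 0 - 1/5 * -14 = 0 - -14/5 = 14/5.

14/5


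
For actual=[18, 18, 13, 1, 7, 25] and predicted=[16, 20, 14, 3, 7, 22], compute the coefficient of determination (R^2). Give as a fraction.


Mean(y) = 41/3. SS_res = 22. SS_tot = 1114/3. R^2 = 1 - 22/(1114/3) = 524/557.

524/557


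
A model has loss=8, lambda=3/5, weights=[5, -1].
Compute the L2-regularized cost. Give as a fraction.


L2 sq norm = sum(w^2) = 26. J = 8 + 3/5 * 26 = 118/5.

118/5


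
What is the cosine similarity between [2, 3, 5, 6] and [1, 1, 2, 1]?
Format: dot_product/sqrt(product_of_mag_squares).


dot = 21. |a|^2 = 74, |b|^2 = 7. cos = 21/sqrt(518).

21/sqrt(518)


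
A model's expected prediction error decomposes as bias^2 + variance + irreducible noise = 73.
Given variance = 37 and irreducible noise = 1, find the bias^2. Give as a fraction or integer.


Total error = bias^2 + variance + irreducible noise. So bias^2 = 73 - 37 - 1 = 35.

35


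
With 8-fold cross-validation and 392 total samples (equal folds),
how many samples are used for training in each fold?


Each validation fold has 392/8 = 49 samples. Training set = 392 - 49 = 343.

343


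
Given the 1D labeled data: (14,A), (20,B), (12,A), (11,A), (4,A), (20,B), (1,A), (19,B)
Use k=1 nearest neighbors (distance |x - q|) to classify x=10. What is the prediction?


Distances: |14-10|=4, |20-10|=10, |12-10|=2, |11-10|=1, |4-10|=6, |20-10|=10, |1-10|=9, |19-10|=9. 1 nearest: (11,A). Counts: {'A': 1}. Majority class: A.

A


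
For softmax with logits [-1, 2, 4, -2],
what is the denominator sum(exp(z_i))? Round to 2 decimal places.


Denom = e^-1=0.3679 + e^2=7.3891 + e^4=54.5982 + e^-2=0.1353. Sum = 62.4905, which rounds to 62.49.

62.49


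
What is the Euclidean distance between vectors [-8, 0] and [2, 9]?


d = sqrt(sum of squared differences). (-8-2)^2=100, (0-9)^2=81. Sum = 181.

sqrt(181)


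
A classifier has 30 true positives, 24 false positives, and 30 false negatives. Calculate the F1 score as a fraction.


Precision = 30/54 = 5/9. Recall = 30/60 = 1/2. F1 = 2*P*R/(P+R) = 10/19.

10/19


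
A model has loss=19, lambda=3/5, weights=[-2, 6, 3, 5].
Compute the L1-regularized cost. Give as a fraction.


L1 norm = sum(|w|) = 16. J = 19 + 3/5 * 16 = 143/5.

143/5


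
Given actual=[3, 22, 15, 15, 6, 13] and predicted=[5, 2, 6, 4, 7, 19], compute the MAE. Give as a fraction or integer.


MAE = (1/6) * (|3-5|=2 + |22-2|=20 + |15-6|=9 + |15-4|=11 + |6-7|=1 + |13-19|=6). Sum = 49. MAE = 49/6.

49/6


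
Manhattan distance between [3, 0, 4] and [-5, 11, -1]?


d = sum of absolute differences: |3--5|=8 + |0-11|=11 + |4--1|=5 = 24.

24


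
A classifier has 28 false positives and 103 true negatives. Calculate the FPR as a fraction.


FPR = FP / (FP + TN) = 28 / 131 = 28/131.

28/131


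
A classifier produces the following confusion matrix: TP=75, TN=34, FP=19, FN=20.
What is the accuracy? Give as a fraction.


Accuracy = (TP + TN) / (TP + TN + FP + FN) = (75 + 34) / 148 = 109/148.

109/148


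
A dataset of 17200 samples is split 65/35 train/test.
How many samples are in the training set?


Test set = 17200 * 35% = 6020. Training set = 17200 - 6020 = 11180.

11180


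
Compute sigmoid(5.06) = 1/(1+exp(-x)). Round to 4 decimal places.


sigma(5.06) = 1/(1+e^(-5.06)) = 1/(1+0.006346) = 1/1.006346 = 0.9937.

0.9937


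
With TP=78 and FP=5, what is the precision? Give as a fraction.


Precision = TP / (TP + FP) = 78 / 83 = 78/83.

78/83


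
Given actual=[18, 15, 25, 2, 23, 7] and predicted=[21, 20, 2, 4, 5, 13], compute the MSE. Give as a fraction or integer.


MSE = (1/6) * ((18-21)^2=9 + (15-20)^2=25 + (25-2)^2=529 + (2-4)^2=4 + (23-5)^2=324 + (7-13)^2=36). Sum = 927. MSE = 309/2.

309/2


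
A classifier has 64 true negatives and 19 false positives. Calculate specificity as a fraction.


Specificity = TN / (TN + FP) = 64 / 83 = 64/83.

64/83


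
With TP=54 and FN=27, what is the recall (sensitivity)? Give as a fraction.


Recall = TP / (TP + FN) = 54 / 81 = 2/3.

2/3


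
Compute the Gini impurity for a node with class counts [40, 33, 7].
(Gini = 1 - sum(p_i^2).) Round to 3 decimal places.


Total = 80. Proportions: 40/80, 33/80, 7/80. sum(p_i^2) = 0.4278. Gini = 1 - 0.4278 = 0.5722, which rounds to 0.572.

0.572


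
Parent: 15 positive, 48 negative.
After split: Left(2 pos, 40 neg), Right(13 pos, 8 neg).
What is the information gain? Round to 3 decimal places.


H(parent) = 0.7919. H(left) = 0.2762, H(right) = 0.9587. Weighted = (42/63)*0.2762 + (21/63)*0.9587 = 0.5037. IG = 0.7919 - 0.5037 = 0.2882, which rounds to 0.288.

0.288


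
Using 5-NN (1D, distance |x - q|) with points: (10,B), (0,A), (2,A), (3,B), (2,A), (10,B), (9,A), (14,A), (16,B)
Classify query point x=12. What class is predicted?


Distances: |10-12|=2, |0-12|=12, |2-12|=10, |3-12|=9, |2-12|=10, |10-12|=2, |9-12|=3, |14-12|=2, |16-12|=4. 5 nearest: (14,A), (10,B), (10,B), (9,A), (16,B). Counts: {'A': 2, 'B': 3}. Majority class: B.

B


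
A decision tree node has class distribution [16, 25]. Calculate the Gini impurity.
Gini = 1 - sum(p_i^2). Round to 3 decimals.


Total = 41. Proportions: 16/41, 25/41. sum(p_i^2) = 0.5241. Gini = 1 - 0.5241 = 0.4759, which rounds to 0.476.

0.476


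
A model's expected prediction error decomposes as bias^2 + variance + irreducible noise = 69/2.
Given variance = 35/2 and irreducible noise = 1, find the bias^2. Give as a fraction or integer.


Total error = bias^2 + variance + irreducible noise. So bias^2 = 69/2 - 35/2 - 1 = 16.

16


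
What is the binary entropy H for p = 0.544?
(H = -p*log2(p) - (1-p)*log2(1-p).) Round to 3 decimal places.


H = -0.544*log2(0.544) - 0.456*log2(0.456) = 0.994.

0.994


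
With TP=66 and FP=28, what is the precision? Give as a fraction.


Precision = TP / (TP + FP) = 66 / 94 = 33/47.

33/47


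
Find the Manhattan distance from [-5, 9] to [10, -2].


d = sum of absolute differences: |-5-10|=15 + |9--2|=11 = 26.

26


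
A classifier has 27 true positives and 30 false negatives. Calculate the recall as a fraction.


Recall = TP / (TP + FN) = 27 / 57 = 9/19.

9/19


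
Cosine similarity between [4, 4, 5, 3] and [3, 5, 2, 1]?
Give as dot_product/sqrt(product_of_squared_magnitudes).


dot = 45. |a|^2 = 66, |b|^2 = 39. cos = 45/sqrt(2574).

45/sqrt(2574)


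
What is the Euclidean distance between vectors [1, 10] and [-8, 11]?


d = sqrt(sum of squared differences). (1--8)^2=81, (10-11)^2=1. Sum = 82.

sqrt(82)


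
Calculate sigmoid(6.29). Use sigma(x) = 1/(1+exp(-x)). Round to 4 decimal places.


sigma(6.29) = 1/(1+e^(-6.29)) = 1/(1+0.001855) = 1/1.001855 = 0.9981.

0.9981


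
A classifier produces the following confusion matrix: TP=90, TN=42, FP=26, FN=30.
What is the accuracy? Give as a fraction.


Accuracy = (TP + TN) / (TP + TN + FP + FN) = (90 + 42) / 188 = 33/47.

33/47


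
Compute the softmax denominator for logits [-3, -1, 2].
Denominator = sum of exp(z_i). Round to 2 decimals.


Denom = e^-3=0.0498 + e^-1=0.3679 + e^2=7.3891. Sum = 7.8068, which rounds to 7.81.

7.81


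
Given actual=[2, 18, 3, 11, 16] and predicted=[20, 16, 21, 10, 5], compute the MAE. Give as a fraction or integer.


MAE = (1/5) * (|2-20|=18 + |18-16|=2 + |3-21|=18 + |11-10|=1 + |16-5|=11). Sum = 50. MAE = 10.

10


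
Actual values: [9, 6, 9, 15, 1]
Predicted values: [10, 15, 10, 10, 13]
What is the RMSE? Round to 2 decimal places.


MSE = 50.4000. RMSE = sqrt(50.4000) = 7.10.

7.10


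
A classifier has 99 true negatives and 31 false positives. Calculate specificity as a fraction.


Specificity = TN / (TN + FP) = 99 / 130 = 99/130.

99/130


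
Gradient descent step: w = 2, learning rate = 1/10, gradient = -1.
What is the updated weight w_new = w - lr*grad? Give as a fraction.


w_new = 2 - 1/10 * -1 = 2 - -1/10 = 21/10.

21/10


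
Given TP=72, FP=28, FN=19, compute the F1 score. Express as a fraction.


Precision = 72/100 = 18/25. Recall = 72/91 = 72/91. F1 = 2*P*R/(P+R) = 144/191.

144/191


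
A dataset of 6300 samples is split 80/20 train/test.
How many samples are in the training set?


Test set = 6300 * 20% = 1260. Training set = 6300 - 1260 = 5040.

5040


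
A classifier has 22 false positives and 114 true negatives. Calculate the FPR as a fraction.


FPR = FP / (FP + TN) = 22 / 136 = 11/68.

11/68


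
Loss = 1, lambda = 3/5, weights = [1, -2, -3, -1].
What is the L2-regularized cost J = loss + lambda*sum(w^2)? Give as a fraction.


L2 sq norm = sum(w^2) = 15. J = 1 + 3/5 * 15 = 10.

10


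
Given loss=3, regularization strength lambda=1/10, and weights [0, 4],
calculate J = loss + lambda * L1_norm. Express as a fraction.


L1 norm = sum(|w|) = 4. J = 3 + 1/10 * 4 = 17/5.

17/5


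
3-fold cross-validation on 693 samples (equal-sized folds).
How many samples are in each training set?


Each validation fold has 693/3 = 231 samples. Training set = 693 - 231 = 462.

462


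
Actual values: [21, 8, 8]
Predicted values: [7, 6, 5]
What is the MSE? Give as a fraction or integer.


MSE = (1/3) * ((21-7)^2=196 + (8-6)^2=4 + (8-5)^2=9). Sum = 209. MSE = 209/3.

209/3


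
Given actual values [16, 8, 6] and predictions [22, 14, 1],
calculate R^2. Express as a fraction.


Mean(y) = 10. SS_res = 97. SS_tot = 56. R^2 = 1 - 97/(56) = -41/56.

-41/56


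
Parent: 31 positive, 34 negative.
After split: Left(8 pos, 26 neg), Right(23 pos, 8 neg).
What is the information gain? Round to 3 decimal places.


H(parent) = 0.9985. H(left) = 0.7871, H(right) = 0.8238. Weighted = (34/65)*0.7871 + (31/65)*0.8238 = 0.8046. IG = 0.9985 - 0.8046 = 0.1939, which rounds to 0.194.

0.194


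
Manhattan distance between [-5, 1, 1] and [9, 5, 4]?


d = sum of absolute differences: |-5-9|=14 + |1-5|=4 + |1-4|=3 = 21.

21


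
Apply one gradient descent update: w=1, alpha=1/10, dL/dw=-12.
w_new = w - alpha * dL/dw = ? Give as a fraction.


w_new = 1 - 1/10 * -12 = 1 - -6/5 = 11/5.

11/5


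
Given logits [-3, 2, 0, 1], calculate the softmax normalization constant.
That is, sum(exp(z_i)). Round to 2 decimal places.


Denom = e^-3=0.0498 + e^2=7.3891 + e^0=1.0000 + e^1=2.7183. Sum = 11.1572, which rounds to 11.16.

11.16


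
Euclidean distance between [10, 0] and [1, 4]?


d = sqrt(sum of squared differences). (10-1)^2=81, (0-4)^2=16. Sum = 97.

sqrt(97)


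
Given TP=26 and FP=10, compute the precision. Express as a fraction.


Precision = TP / (TP + FP) = 26 / 36 = 13/18.

13/18


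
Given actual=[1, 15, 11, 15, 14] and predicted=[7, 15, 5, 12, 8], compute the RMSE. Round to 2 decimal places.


MSE = 23.4000. RMSE = sqrt(23.4000) = 4.84.

4.84


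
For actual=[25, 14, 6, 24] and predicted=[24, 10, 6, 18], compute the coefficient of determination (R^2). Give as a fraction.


Mean(y) = 69/4. SS_res = 53. SS_tot = 971/4. R^2 = 1 - 53/(971/4) = 759/971.

759/971


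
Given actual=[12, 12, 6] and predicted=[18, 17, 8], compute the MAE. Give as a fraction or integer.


MAE = (1/3) * (|12-18|=6 + |12-17|=5 + |6-8|=2). Sum = 13. MAE = 13/3.

13/3


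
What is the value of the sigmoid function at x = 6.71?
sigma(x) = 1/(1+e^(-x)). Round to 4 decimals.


sigma(6.71) = 1/(1+e^(-6.71)) = 1/(1+0.001219) = 1/1.001219 = 0.9988.

0.9988


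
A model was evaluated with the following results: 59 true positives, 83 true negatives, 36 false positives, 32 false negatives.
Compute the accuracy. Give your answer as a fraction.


Accuracy = (TP + TN) / (TP + TN + FP + FN) = (59 + 83) / 210 = 71/105.

71/105


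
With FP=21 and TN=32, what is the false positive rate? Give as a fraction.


FPR = FP / (FP + TN) = 21 / 53 = 21/53.

21/53


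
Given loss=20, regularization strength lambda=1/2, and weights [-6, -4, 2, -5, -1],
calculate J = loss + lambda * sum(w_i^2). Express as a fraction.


L2 sq norm = sum(w^2) = 82. J = 20 + 1/2 * 82 = 61.

61


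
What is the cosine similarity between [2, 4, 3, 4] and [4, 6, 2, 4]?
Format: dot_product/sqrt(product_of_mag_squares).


dot = 54. |a|^2 = 45, |b|^2 = 72. cos = 54/sqrt(3240).

54/sqrt(3240)


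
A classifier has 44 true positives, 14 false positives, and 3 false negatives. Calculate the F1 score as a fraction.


Precision = 44/58 = 22/29. Recall = 44/47 = 44/47. F1 = 2*P*R/(P+R) = 88/105.

88/105


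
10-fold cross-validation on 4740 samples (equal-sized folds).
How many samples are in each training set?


Each validation fold has 4740/10 = 474 samples. Training set = 4740 - 474 = 4266.

4266


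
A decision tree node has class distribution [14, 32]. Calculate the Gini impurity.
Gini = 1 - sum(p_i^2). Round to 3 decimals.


Total = 46. Proportions: 14/46, 32/46. sum(p_i^2) = 0.5766. Gini = 1 - 0.5766 = 0.4234, which rounds to 0.423.

0.423


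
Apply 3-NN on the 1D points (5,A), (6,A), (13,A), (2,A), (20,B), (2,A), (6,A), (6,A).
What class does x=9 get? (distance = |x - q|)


Distances: |5-9|=4, |6-9|=3, |13-9|=4, |2-9|=7, |20-9|=11, |2-9|=7, |6-9|=3, |6-9|=3. 3 nearest: (6,A), (6,A), (6,A). Counts: {'A': 3}. Majority class: A.

A


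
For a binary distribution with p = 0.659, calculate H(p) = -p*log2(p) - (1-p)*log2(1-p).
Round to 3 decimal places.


H = -0.659*log2(0.659) - 0.341*log2(0.341) = 0.926.

0.926


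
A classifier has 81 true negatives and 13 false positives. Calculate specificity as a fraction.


Specificity = TN / (TN + FP) = 81 / 94 = 81/94.

81/94


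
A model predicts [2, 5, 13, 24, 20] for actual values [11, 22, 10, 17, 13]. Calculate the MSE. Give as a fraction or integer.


MSE = (1/5) * ((11-2)^2=81 + (22-5)^2=289 + (10-13)^2=9 + (17-24)^2=49 + (13-20)^2=49). Sum = 477. MSE = 477/5.

477/5


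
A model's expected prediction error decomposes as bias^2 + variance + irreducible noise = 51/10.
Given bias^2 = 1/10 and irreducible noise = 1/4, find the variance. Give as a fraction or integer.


Total error = bias^2 + variance + irreducible noise. So variance = 51/10 - 1/10 - 1/4 = 19/4.

19/4


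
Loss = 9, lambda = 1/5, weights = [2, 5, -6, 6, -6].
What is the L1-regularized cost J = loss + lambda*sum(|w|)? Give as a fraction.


L1 norm = sum(|w|) = 25. J = 9 + 1/5 * 25 = 14.

14


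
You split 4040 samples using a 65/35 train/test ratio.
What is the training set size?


Test set = 4040 * 35% = 1414. Training set = 4040 - 1414 = 2626.

2626


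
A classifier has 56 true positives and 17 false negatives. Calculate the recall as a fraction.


Recall = TP / (TP + FN) = 56 / 73 = 56/73.

56/73


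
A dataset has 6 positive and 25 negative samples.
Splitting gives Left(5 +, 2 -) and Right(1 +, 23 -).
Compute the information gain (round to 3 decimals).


H(parent) = 0.7088. H(left) = 0.8631, H(right) = 0.2499. Weighted = (7/31)*0.8631 + (24/31)*0.2499 = 0.3884. IG = 0.7088 - 0.3884 = 0.3204, which rounds to 0.320.

0.320


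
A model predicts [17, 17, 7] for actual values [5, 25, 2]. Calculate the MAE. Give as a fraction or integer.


MAE = (1/3) * (|5-17|=12 + |25-17|=8 + |2-7|=5). Sum = 25. MAE = 25/3.

25/3


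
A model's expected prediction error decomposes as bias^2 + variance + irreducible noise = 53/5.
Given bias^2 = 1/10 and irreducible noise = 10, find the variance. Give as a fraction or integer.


Total error = bias^2 + variance + irreducible noise. So variance = 53/5 - 1/10 - 10 = 1/2.

1/2


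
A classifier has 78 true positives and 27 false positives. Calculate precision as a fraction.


Precision = TP / (TP + FP) = 78 / 105 = 26/35.

26/35


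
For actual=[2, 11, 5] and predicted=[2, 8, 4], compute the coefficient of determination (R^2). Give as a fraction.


Mean(y) = 6. SS_res = 10. SS_tot = 42. R^2 = 1 - 10/(42) = 16/21.

16/21


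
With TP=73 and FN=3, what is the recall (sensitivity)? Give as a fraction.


Recall = TP / (TP + FN) = 73 / 76 = 73/76.

73/76


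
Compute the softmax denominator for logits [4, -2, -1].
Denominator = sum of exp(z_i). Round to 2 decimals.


Denom = e^4=54.5982 + e^-2=0.1353 + e^-1=0.3679. Sum = 55.1014, which rounds to 55.10.

55.10


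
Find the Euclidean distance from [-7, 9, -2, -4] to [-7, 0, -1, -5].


d = sqrt(sum of squared differences). (-7--7)^2=0, (9-0)^2=81, (-2--1)^2=1, (-4--5)^2=1. Sum = 83.

sqrt(83)


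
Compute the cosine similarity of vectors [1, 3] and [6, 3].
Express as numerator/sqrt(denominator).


dot = 15. |a|^2 = 10, |b|^2 = 45. cos = 15/sqrt(450).

15/sqrt(450)


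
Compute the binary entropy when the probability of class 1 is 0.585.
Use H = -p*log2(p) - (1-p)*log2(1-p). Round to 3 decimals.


H = -0.585*log2(0.585) - 0.415*log2(0.415) = 0.979.

0.979


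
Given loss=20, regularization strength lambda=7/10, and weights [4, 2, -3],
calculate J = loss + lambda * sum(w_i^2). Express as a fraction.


L2 sq norm = sum(w^2) = 29. J = 20 + 7/10 * 29 = 403/10.

403/10


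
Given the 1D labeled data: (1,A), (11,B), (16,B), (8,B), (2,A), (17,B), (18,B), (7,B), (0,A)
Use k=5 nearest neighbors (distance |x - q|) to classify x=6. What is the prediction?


Distances: |1-6|=5, |11-6|=5, |16-6|=10, |8-6|=2, |2-6|=4, |17-6|=11, |18-6|=12, |7-6|=1, |0-6|=6. 5 nearest: (7,B), (8,B), (2,A), (1,A), (11,B). Counts: {'B': 3, 'A': 2}. Majority class: B.

B


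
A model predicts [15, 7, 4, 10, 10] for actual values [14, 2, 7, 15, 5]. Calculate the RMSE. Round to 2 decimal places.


MSE = 17.0000. RMSE = sqrt(17.0000) = 4.12.

4.12


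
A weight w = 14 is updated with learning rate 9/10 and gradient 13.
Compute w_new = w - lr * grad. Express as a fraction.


w_new = 14 - 9/10 * 13 = 14 - 117/10 = 23/10.

23/10


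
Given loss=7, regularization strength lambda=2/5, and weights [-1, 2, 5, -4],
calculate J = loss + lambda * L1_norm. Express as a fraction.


L1 norm = sum(|w|) = 12. J = 7 + 2/5 * 12 = 59/5.

59/5


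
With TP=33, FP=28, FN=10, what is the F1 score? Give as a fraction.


Precision = 33/61 = 33/61. Recall = 33/43 = 33/43. F1 = 2*P*R/(P+R) = 33/52.

33/52


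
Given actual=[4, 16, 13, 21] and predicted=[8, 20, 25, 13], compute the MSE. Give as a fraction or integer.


MSE = (1/4) * ((4-8)^2=16 + (16-20)^2=16 + (13-25)^2=144 + (21-13)^2=64). Sum = 240. MSE = 60.

60


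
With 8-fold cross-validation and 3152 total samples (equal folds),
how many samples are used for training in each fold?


Each validation fold has 3152/8 = 394 samples. Training set = 3152 - 394 = 2758.

2758


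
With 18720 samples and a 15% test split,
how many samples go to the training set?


Test set = 18720 * 15% = 2808. Training set = 18720 - 2808 = 15912.

15912


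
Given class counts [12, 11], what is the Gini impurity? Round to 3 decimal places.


Total = 23. Proportions: 12/23, 11/23. sum(p_i^2) = 0.5009. Gini = 1 - 0.5009 = 0.4991, which rounds to 0.499.

0.499


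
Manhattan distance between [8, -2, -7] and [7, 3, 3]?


d = sum of absolute differences: |8-7|=1 + |-2-3|=5 + |-7-3|=10 = 16.

16


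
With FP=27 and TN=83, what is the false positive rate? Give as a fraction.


FPR = FP / (FP + TN) = 27 / 110 = 27/110.

27/110


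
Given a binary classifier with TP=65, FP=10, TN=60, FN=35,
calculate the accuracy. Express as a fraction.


Accuracy = (TP + TN) / (TP + TN + FP + FN) = (65 + 60) / 170 = 25/34.

25/34


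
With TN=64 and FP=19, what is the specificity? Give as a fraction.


Specificity = TN / (TN + FP) = 64 / 83 = 64/83.

64/83


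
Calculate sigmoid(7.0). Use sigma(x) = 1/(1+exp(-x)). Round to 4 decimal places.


sigma(7.0) = 1/(1+e^(-7.0)) = 1/(1+0.000912) = 1/1.000912 = 0.9991.

0.9991


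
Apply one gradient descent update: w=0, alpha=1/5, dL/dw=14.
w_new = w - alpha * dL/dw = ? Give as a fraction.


w_new = 0 - 1/5 * 14 = 0 - 14/5 = -14/5.

-14/5
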